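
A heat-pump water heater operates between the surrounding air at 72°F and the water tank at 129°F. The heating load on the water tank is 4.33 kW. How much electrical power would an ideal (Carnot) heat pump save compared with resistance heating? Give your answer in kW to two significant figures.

3.9 kW

In absolute terms T_C = 295.37 K and T_H = 327.04 K, so ΔT = 31.67 K.
COP_Carnot = T_H/ΔT = 327.04/31.67 = 10.33.
Resistance heating needs Ẇ_res = Q̇_H = 4.330 kW; the reversible heat pump needs only Ẇ_hp = Q̇_H/COP = 0.4193 kW.
Saving = 4.330 − 0.4193 = 3.911 kW.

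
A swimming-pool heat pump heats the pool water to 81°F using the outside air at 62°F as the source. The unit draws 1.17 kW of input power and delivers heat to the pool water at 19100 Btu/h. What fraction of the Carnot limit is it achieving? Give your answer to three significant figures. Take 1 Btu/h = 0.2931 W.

0.168

Converting, Q̇_H = 19100 Btu/h = 5.598 kW, so COP_actual = Q̇_H/Ẇ = 5.598/1.170 = 4.785.
In absolute terms T_C = 289.82 K and T_H = 300.37 K, so ΔT = 10.56 K.
COP_Carnot = T_H/ΔT = 300.37/10.56 = 28.46.
η_II = COP_actual/COP_Carnot = 4.785/28.46 = 0.1681.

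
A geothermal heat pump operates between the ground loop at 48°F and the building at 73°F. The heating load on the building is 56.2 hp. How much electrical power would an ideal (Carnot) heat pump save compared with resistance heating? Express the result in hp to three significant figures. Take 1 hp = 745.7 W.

In absolute terms T_C = 282.04 K and T_H = 295.93 K, so ΔT = 13.89 K.
COP_Carnot = T_H/ΔT = 295.93/13.89 = 21.31.
Resistance heating needs Ẇ_res = Q̇_H = 56.20 hp; the reversible heat pump needs only Ẇ_hp = Q̇_H/COP = 2.638 hp.
Saving = 56.20 − 2.638 = 53.56 hp.

53.6 hp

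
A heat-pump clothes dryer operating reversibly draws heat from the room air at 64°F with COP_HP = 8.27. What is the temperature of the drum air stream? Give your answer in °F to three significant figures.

136 °F

COP_HP = T_H/(T_H − T_C) rearranges to T_H = COP·T_C/(COP − 1).
With T_C = 290.93 K, T_H = 8.27 × 290.93/7.270 = 330.95 K.
Converting, 330.95 K = 136.03°F.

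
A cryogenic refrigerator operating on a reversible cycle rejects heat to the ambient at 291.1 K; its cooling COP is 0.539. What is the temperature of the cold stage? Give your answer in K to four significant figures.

For a Carnot refrigerator COP_R = T_C/(T_H − T_C), so T_C = COP·T_H/(1 + COP).
With T_H = 291.10 K, T_C = 0.539 × 291.10/1.539 = 101.95 K.

102.0 K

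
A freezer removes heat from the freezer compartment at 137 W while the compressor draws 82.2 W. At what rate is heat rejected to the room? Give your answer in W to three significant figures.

219 W

For a cyclic device the first law requires Q̇_H = Q̇_C + Ẇ.
Q̇_H = Q̇_C + Ẇ = 219.2 W.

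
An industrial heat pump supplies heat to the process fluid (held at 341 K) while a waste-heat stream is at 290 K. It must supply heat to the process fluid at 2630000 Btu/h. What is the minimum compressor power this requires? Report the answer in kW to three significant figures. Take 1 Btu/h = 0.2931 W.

The reservoir spacing is ΔT = 341 − 290 = 51.00 K.
COP_Carnot = T_H/ΔT = 341.00/51.00 = 6.686.
Ẇ_min = Q̇/COP_Carnot = 2630000/6.686 = 393300 Btu/h = 115.3 kW.

115 kW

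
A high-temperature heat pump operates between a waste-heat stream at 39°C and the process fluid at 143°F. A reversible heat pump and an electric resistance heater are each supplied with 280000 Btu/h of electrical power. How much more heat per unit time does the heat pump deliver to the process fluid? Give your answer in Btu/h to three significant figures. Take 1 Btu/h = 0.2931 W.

In absolute terms T_C = 312.15 K and T_H = 334.82 K, so ΔT = 22.67 K.
COP_Carnot = T_H/ΔT = 334.82/22.67 = 14.77.
The heat pump delivers Q̇_H = COP × Ẇ = 4136000 Btu/h; the resistance heater delivers Ẇ = 280000 Btu/h.
Extra = (COP − 1)·Ẇ = 3856000 Btu/h.

3860000 Btu/h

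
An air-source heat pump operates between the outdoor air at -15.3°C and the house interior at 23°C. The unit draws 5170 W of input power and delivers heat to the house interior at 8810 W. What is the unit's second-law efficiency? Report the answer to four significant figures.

COP_actual = Q̇_H/Ẇ = 8810/5170 = 1.704.
In absolute terms T_C = 257.85 K and T_H = 296.15 K, so ΔT = 38.30 K.
COP_Carnot = T_H/ΔT = 296.15/38.30 = 7.732.
η_II = COP_actual/COP_Carnot = 1.704/7.732 = 0.2204.

0.2204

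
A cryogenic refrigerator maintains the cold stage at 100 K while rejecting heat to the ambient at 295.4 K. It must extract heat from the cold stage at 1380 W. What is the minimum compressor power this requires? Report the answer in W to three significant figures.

2700 W

The reservoir spacing is ΔT = 295.4 − 100 = 195.4 K.
COP_Carnot = T_C/ΔT = 100.00/195.4 = 0.5118.
Ẇ_min = Q̇/COP_Carnot = 1380/0.5118 = 2697 W.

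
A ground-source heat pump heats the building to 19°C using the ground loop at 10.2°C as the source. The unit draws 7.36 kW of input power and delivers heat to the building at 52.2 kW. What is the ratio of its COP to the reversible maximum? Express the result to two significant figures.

COP_actual = Q̇_H/Ẇ = 52.20/7.360 = 7.092.
In absolute terms T_C = 283.35 K and T_H = 292.15 K, so ΔT = 8.800 K.
COP_Carnot = T_H/ΔT = 292.15/8.800 = 33.20.
η_II = COP_actual/COP_Carnot = 7.092/33.20 = 0.2136.

0.21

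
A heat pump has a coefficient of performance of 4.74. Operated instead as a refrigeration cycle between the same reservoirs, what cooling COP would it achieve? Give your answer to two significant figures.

3.7

Since Q_H = Q_C + W for any cycle, COP_R = Q_C/W = Q_H/W − 1.
COP_R = 4.74 − 1 = 3.74.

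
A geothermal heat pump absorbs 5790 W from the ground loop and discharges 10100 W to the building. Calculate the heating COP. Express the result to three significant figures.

2.34

The first law gives Q̇_H = Q̇_C + Ẇ, so the three rates are Q̇_C = 5790, Q̇_H = 10100, Ẇ = 4310 W.
COP_HP = Q̇_H/Ẇ = 10100/4310 = 2.343.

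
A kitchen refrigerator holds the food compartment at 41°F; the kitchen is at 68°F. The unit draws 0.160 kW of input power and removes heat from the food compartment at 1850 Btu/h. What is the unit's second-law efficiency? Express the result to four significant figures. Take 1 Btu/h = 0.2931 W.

Converting, Q̇_C = 1850 Btu/h = 0.5422 kW, so COP_actual = Q̇_C/Ẇ = 0.5422/0.1600 = 3.389.
In absolute terms T_C = 278.15 K and T_H = 293.15 K, so ΔT = 15.00 K.
COP_Carnot = T_C/ΔT = 278.15/15.00 = 18.54.
η_II = COP_actual/COP_Carnot = 3.389/18.54 = 0.1828.

0.1828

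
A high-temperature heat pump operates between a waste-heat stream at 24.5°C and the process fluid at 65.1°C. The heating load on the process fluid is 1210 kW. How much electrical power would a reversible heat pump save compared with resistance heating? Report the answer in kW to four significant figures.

In absolute terms T_C = 297.65 K and T_H = 338.25 K, so ΔT = 40.60 K.
COP_Carnot = T_H/ΔT = 338.25/40.60 = 8.331.
Resistance heating needs Ẇ_res = Q̇_H = 1210 kW; the reversible heat pump needs only Ẇ_hp = Q̇_H/COP = 145.2 kW.
Saving = 1210 − 145.2 = 1065 kW.

1065 kW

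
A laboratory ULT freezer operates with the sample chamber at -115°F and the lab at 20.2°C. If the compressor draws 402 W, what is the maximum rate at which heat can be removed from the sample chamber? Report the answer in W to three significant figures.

756 W

In absolute terms T_C = 191.48 K and T_H = 293.35 K, so ΔT = 101.9 K.
COP_Carnot = T_C/ΔT = 191.48/101.9 = 1.880.
Q̇_max = COP_Carnot × Ẇ = 1.880 × 402.0 W = 755.7 W.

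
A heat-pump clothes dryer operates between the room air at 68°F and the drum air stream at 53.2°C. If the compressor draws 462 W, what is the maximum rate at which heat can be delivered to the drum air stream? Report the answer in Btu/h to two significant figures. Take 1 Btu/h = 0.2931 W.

In absolute terms T_C = 293.15 K and T_H = 326.35 K, so ΔT = 33.20 K.
COP_Carnot = T_H/ΔT = 326.35/33.20 = 9.830.
Q̇_max = COP_Carnot × Ẇ = 9.830 × 462.0 W = 4541 W = 15490 Btu/h.

15000 Btu/h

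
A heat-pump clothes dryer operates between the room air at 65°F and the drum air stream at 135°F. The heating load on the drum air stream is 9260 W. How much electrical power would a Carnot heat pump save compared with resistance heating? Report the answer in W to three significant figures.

In absolute terms T_C = 291.48 K and T_H = 330.37 K, so ΔT = 38.89 K.
COP_Carnot = T_H/ΔT = 330.37/38.89 = 8.495.
Resistance heating needs Ẇ_res = Q̇_H = 9260 W; the reversible heat pump needs only Ẇ_hp = Q̇_H/COP = 1090 W.
Saving = 9260 − 1090 = 8170 W.

8170 W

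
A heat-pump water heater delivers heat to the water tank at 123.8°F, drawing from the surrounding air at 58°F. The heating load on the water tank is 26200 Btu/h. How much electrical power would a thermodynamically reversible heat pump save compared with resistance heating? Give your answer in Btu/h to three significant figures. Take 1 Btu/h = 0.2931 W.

23200 Btu/h

In absolute terms T_C = 287.59 K and T_H = 324.15 K, so ΔT = 36.56 K.
COP_Carnot = T_H/ΔT = 324.15/36.56 = 8.867.
Resistance heating needs Ẇ_res = Q̇_H = 26200 Btu/h; the reversible heat pump needs only Ẇ_hp = Q̇_H/COP = 2955 Btu/h.
Saving = 26200 − 2955 = 23250 Btu/h.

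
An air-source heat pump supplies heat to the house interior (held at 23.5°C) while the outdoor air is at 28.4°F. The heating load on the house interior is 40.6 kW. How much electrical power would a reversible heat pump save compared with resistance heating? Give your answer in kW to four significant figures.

37.11 kW

In absolute terms T_C = 271.15 K and T_H = 296.65 K, so ΔT = 25.50 K.
COP_Carnot = T_H/ΔT = 296.65/25.50 = 11.63.
Resistance heating needs Ẇ_res = Q̇_H = 40.60 kW; the reversible heat pump needs only Ẇ_hp = Q̇_H/COP = 3.490 kW.
Saving = 40.60 − 3.490 = 37.11 kW.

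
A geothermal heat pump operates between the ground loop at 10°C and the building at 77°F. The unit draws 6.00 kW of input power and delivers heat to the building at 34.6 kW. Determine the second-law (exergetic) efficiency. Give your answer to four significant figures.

COP_actual = Q̇_H/Ẇ = 34.60/6.000 = 5.767.
In absolute terms T_C = 283.15 K and T_H = 298.15 K, so ΔT = 15.00 K.
COP_Carnot = T_H/ΔT = 298.15/15.00 = 19.88.
η_II = COP_actual/COP_Carnot = 5.767/19.88 = 0.2901.

0.2901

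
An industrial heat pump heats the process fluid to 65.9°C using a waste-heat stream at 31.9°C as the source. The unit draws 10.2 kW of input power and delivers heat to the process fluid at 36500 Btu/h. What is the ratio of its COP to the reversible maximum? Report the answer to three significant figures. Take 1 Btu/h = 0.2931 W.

Converting, Q̇_H = 36500 Btu/h = 10.70 kW, so COP_actual = Q̇_H/Ẇ = 10.70/10.20 = 1.049.
In absolute terms T_C = 305.05 K and T_H = 339.05 K, so ΔT = 34.00 K.
COP_Carnot = T_H/ΔT = 339.05/34.00 = 9.972.
η_II = COP_actual/COP_Carnot = 1.049/9.972 = 0.1052.

0.105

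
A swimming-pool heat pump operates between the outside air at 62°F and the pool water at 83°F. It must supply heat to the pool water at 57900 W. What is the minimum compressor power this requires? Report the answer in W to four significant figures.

2241 W

In absolute terms T_C = 289.82 K and T_H = 301.48 K, so ΔT = 11.67 K.
COP_Carnot = T_H/ΔT = 301.48/11.67 = 25.84.
Ẇ_min = Q̇/COP_Carnot = 57900/25.84 = 2241 W.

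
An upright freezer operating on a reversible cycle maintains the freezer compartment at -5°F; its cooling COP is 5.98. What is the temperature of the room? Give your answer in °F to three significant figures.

COP_R = T_C/(T_H − T_C) gives T_H − T_C = T_C/COP.
With T_C = 252.59 K, T_H = 252.59 × (1 + 1/5.98) = 294.83 K.
Converting, 294.83 K = 71.03°F.

71.0 °F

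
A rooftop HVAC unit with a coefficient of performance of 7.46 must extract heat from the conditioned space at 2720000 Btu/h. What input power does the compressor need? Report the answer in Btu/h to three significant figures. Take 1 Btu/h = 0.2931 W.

365000 Btu/h

Ẇ = Q̇_C/COP = 2720000/7.46 = 364600 Btu/h.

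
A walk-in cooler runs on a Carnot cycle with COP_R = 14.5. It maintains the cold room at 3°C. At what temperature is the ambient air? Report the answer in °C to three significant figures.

COP_R = T_C/(T_H − T_C) gives T_H − T_C = T_C/COP.
With T_C = 276.15 K, T_H = 276.15 × (1 + 1/14.5) = 295.19 K.
Converting, 295.19 K = 22.04°C.

22.0 °C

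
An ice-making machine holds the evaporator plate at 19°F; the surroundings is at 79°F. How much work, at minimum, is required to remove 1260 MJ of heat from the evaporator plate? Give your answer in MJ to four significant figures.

In absolute terms T_C = 265.93 K and T_H = 299.26 K, so ΔT = 33.33 K.
The reversible limit is COP_R = T_C/ΔT = 7.978, so W_min = Q_C/COP = Q_C·ΔT/T_C.
W_min = 1260 × 33.33/265.93 = 157.9 MJ.

157.9 MJ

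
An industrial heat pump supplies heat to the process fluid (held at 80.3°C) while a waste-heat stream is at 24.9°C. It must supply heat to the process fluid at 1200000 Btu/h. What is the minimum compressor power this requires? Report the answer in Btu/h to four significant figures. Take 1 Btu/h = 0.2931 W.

In absolute terms T_C = 298.05 K and T_H = 353.45 K, so ΔT = 55.40 K.
COP_Carnot = T_H/ΔT = 353.45/55.40 = 6.380.
Ẇ_min = Q̇/COP_Carnot = 1200000/6.380 = 188100 Btu/h.

188100 Btu/h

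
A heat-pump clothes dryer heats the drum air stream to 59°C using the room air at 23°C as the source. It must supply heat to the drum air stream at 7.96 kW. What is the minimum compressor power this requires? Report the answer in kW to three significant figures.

0.863 kW

In absolute terms T_C = 296.15 K and T_H = 332.15 K, so ΔT = 36.00 K.
COP_Carnot = T_H/ΔT = 332.15/36.00 = 9.226.
Ẇ_min = Q̇/COP_Carnot = 7.960/9.226 = 0.8627 kW.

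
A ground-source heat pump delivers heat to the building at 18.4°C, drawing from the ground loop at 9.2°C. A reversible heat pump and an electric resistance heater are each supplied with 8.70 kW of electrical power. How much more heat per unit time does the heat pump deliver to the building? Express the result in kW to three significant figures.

267 kW

In absolute terms T_C = 282.35 K and T_H = 291.55 K, so ΔT = 9.200 K.
COP_Carnot = T_H/ΔT = 291.55/9.200 = 31.69.
The heat pump delivers Q̇_H = COP × Ẇ = 275.7 kW; the resistance heater delivers Ẇ = 8.700 kW.
Extra = (COP − 1)·Ẇ = 267.0 kW.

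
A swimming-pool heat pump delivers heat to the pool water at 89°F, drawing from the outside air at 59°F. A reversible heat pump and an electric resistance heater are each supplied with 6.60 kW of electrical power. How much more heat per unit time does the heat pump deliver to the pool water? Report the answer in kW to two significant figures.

In absolute terms T_C = 288.15 K and T_H = 304.82 K, so ΔT = 16.67 K.
COP_Carnot = T_H/ΔT = 304.82/16.67 = 18.29.
The heat pump delivers Q̇_H = COP × Ẇ = 120.7 kW; the resistance heater delivers Ẇ = 6.600 kW.
Extra = (COP − 1)·Ẇ = 114.1 kW.

110 kW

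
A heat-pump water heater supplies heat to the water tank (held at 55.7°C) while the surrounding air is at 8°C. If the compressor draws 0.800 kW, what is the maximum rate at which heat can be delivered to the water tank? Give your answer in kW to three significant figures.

In absolute terms T_C = 281.15 K and T_H = 328.85 K, so ΔT = 47.70 K.
COP_Carnot = T_H/ΔT = 328.85/47.70 = 6.894.
Q̇_max = COP_Carnot × Ẇ = 6.894 × 0.8000 kW = 5.515 kW.

5.52 kW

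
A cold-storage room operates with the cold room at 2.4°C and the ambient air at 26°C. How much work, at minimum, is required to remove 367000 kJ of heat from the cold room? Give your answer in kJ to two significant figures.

31000 kJ

In absolute terms T_C = 275.55 K and T_H = 299.15 K, so ΔT = 23.60 K.
The reversible limit is COP_R = T_C/ΔT = 11.68, so W_min = Q_C/COP = Q_C·ΔT/T_C.
W_min = 367000 × 23.60/275.55 = 31430 kJ.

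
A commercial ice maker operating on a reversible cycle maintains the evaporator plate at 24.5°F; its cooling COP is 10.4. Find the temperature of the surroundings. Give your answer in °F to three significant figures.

COP_R = T_C/(T_H − T_C) gives T_H − T_C = T_C/COP.
With T_C = 268.98 K, T_H = 268.98 × (1 + 1/10.4) = 294.85 K.
Converting, 294.85 K = 71.05°F.

71.1 °F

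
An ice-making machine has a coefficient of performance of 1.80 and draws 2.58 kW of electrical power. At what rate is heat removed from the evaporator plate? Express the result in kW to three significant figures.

4.64 kW

Q̇_C = COP × Ẇ = 1.80 × 2.580 = 4.644 kW.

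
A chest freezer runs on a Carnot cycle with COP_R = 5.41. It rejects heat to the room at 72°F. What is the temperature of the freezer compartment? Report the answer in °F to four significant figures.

-10.94 °F

For a Carnot refrigerator COP_R = T_C/(T_H − T_C), so T_C = COP·T_H/(1 + COP).
With T_H = 295.37 K, T_C = 5.41 × 295.37/6.410 = 249.29 K.
Converting, 249.29 K = -10.94°F.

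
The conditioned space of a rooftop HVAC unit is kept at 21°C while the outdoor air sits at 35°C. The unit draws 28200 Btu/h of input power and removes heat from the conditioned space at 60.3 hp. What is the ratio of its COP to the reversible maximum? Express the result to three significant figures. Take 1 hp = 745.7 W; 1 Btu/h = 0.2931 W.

0.259

Converting, Q̇_C = 60.30 hp = 153400 Btu/h, so COP_actual = Q̇_C/Ẇ = 153400/28200 = 5.440.
In absolute terms T_C = 294.15 K and T_H = 308.15 K, so ΔT = 14.00 K.
COP_Carnot = T_C/ΔT = 294.15/14.00 = 21.01.
η_II = COP_actual/COP_Carnot = 5.440/21.01 = 0.2589.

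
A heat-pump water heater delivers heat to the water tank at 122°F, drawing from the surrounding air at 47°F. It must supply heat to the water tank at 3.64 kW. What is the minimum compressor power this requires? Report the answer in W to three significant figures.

469 W

In absolute terms T_C = 281.48 K and T_H = 323.15 K, so ΔT = 41.67 K.
COP_Carnot = T_H/ΔT = 323.15/41.67 = 7.756.
Ẇ_min = Q̇/COP_Carnot = 3.640/7.756 = 0.4693 kW = 469.3 W.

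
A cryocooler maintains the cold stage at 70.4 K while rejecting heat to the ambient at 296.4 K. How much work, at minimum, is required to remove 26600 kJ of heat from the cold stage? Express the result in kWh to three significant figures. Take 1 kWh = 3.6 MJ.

The reservoir spacing is ΔT = 296.4 − 70.4 = 226.0 K.
The reversible limit is COP_R = T_C/ΔT = 0.3115, so W_min = Q_C/COP = Q_C·ΔT/T_C.
W_min = 26600 × 226.0/70.40 = 85390 kJ = 23.72 kWh.

23.7 kWh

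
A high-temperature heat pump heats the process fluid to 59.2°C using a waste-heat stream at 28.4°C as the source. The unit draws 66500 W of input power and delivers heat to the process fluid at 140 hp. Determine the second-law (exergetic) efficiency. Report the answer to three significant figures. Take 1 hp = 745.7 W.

Converting, Q̇_H = 140.0 hp = 104400 W, so COP_actual = Q̇_H/Ẇ = 104400/66500 = 1.570.
In absolute terms T_C = 301.55 K and T_H = 332.35 K, so ΔT = 30.80 K.
COP_Carnot = T_H/ΔT = 332.35/30.80 = 10.79.
η_II = COP_actual/COP_Carnot = 1.570/10.79 = 0.1455.

0.145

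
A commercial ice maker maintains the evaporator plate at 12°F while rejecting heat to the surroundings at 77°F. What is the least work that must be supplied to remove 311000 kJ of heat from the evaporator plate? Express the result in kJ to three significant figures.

In absolute terms T_C = 262.04 K and T_H = 298.15 K, so ΔT = 36.11 K.
The reversible limit is COP_R = T_C/ΔT = 7.256, so W_min = Q_C/COP = Q_C·ΔT/T_C.
W_min = 311000 × 36.11/262.04 = 42860 kJ.

42900 kJ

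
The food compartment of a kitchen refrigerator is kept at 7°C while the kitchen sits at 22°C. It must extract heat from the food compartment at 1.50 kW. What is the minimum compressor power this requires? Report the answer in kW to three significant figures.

0.0803 kW

In absolute terms T_C = 280.15 K and T_H = 295.15 K, so ΔT = 15.00 K.
COP_Carnot = T_C/ΔT = 280.15/15.00 = 18.68.
Ẇ_min = Q̇/COP_Carnot = 1.500/18.68 = 0.08031 kW.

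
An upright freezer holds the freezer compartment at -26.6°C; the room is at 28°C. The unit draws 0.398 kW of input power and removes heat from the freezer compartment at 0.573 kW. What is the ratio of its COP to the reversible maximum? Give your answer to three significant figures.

COP_actual = Q̇_C/Ẇ = 0.5730/0.3980 = 1.440.
In absolute terms T_C = 246.55 K and T_H = 301.15 K, so ΔT = 54.60 K.
COP_Carnot = T_C/ΔT = 246.55/54.60 = 4.516.
η_II = COP_actual/COP_Carnot = 1.440/4.516 = 0.3188.

0.319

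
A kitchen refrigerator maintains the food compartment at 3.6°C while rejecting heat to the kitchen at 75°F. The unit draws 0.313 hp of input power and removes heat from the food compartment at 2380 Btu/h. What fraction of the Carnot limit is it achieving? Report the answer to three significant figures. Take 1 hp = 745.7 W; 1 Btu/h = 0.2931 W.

0.219

Converting, Q̇_C = 2380 Btu/h = 0.9355 hp, so COP_actual = Q̇_C/Ẇ = 0.9355/0.3130 = 2.989.
In absolute terms T_C = 276.75 K and T_H = 297.04 K, so ΔT = 20.29 K.
COP_Carnot = T_C/ΔT = 276.75/20.29 = 13.64.
η_II = COP_actual/COP_Carnot = 2.989/13.64 = 0.2191.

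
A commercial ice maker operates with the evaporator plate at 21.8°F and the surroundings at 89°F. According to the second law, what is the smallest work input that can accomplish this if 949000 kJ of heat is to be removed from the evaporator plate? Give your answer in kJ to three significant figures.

132000 kJ

In absolute terms T_C = 267.48 K and T_H = 304.82 K, so ΔT = 37.33 K.
The reversible limit is COP_R = T_C/ΔT = 7.165, so W_min = Q_C/COP = Q_C·ΔT/T_C.
W_min = 949000 × 37.33/267.48 = 132500 kJ.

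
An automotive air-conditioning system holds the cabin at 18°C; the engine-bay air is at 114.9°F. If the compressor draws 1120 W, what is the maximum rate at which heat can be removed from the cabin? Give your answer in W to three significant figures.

11600 W

In absolute terms T_C = 291.15 K and T_H = 319.21 K, so ΔT = 28.06 K.
COP_Carnot = T_C/ΔT = 291.15/28.06 = 10.38.
Q̇_max = COP_Carnot × Ẇ = 10.38 × 1120 W = 11620 W.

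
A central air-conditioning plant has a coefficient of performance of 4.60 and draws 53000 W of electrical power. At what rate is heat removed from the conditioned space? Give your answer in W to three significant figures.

244000 W

Q̇_C = COP × Ẇ = 4.60 × 53000 = 243800 W.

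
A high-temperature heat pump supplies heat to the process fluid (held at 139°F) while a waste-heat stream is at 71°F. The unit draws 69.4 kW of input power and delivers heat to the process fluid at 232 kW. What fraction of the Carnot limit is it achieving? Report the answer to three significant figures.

0.380

COP_actual = Q̇_H/Ẇ = 232.0/69.40 = 3.343.
In absolute terms T_C = 294.82 K and T_H = 332.59 K, so ΔT = 37.78 K.
COP_Carnot = T_H/ΔT = 332.59/37.78 = 8.804.
η_II = COP_actual/COP_Carnot = 3.343/8.804 = 0.3797.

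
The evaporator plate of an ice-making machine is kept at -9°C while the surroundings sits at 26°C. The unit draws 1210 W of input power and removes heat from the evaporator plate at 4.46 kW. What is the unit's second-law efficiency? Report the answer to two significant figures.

Converting, Q̇_C = 4.460 kW = 4460 W, so COP_actual = Q̇_C/Ẇ = 4460/1210 = 3.686.
In absolute terms T_C = 264.15 K and T_H = 299.15 K, so ΔT = 35.00 K.
COP_Carnot = T_C/ΔT = 264.15/35.00 = 7.547.
η_II = COP_actual/COP_Carnot = 3.686/7.547 = 0.4884.

0.49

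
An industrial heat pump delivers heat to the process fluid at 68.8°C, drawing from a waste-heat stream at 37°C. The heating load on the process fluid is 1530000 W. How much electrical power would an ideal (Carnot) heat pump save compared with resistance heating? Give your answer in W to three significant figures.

In absolute terms T_C = 310.15 K and T_H = 341.95 K, so ΔT = 31.80 K.
COP_Carnot = T_H/ΔT = 341.95/31.80 = 10.75.
Resistance heating needs Ẇ_res = Q̇_H = 1530000 W; the reversible heat pump needs only Ẇ_hp = Q̇_H/COP = 142300 W.
Saving = 1530000 − 142300 = 1388000 W.

1390000 W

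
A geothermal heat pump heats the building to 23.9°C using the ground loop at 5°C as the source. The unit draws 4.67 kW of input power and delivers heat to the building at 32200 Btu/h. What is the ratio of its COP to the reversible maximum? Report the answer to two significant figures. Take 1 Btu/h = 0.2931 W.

Converting, Q̇_H = 32200 Btu/h = 9.438 kW, so COP_actual = Q̇_H/Ẇ = 9.438/4.670 = 2.021.
In absolute terms T_C = 278.15 K and T_H = 297.05 K, so ΔT = 18.90 K.
COP_Carnot = T_H/ΔT = 297.05/18.90 = 15.72.
η_II = COP_actual/COP_Carnot = 2.021/15.72 = 0.1286.

0.13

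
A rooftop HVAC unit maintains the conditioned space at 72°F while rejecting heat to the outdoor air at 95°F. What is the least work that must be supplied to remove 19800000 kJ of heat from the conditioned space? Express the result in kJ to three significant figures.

857000 kJ

In absolute terms T_C = 295.37 K and T_H = 308.15 K, so ΔT = 12.78 K.
The reversible limit is COP_R = T_C/ΔT = 23.12, so W_min = Q_C/COP = Q_C·ΔT/T_C.
W_min = 19800000 × 12.78/295.37 = 856500 kJ.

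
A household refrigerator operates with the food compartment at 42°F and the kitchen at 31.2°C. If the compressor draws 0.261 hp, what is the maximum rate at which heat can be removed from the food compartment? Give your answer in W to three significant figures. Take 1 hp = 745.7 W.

In absolute terms T_C = 278.71 K and T_H = 304.35 K, so ΔT = 25.64 K.
COP_Carnot = T_C/ΔT = 278.71/25.64 = 10.87.
Q̇_max = COP_Carnot × Ẇ = 10.87 × 0.2610 hp = 2.837 hp = 2115 W.

2120 W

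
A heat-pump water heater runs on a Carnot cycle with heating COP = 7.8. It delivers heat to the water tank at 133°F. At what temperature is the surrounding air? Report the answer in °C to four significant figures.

COP_HP = T_H/(T_H − T_C) gives T_H − T_C = T_H/COP.
With T_H = 329.26 K, T_C = 329.26 × (1 − 1/7.8) = 287.05 K.
Converting, 287.05 K = 13.90°C.

13.90 °C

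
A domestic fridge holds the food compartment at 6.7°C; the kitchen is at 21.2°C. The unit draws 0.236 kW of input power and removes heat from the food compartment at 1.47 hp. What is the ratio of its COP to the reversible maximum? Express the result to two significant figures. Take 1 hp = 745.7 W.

Converting, Q̇_C = 1.470 hp = 1.096 kW, so COP_actual = Q̇_C/Ẇ = 1.096/0.2360 = 4.645.
In absolute terms T_C = 279.85 K and T_H = 294.35 K, so ΔT = 14.50 K.
COP_Carnot = T_C/ΔT = 279.85/14.50 = 19.30.
η_II = COP_actual/COP_Carnot = 4.645/19.30 = 0.2407.

0.24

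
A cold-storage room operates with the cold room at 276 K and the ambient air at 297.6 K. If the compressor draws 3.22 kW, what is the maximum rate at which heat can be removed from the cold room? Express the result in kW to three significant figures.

The reservoir spacing is ΔT = 297.6 − 276 = 21.60 K.
COP_Carnot = T_C/ΔT = 276.00/21.60 = 12.78.
Q̇_max = COP_Carnot × Ẇ = 12.78 × 3.220 kW = 41.14 kW.

41.1 kW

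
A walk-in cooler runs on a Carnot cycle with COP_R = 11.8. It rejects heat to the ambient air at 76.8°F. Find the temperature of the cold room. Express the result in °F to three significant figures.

34.9 °F

For a Carnot refrigerator COP_R = T_C/(T_H − T_C), so T_C = COP·T_H/(1 + COP).
With T_H = 298.04 K, T_C = 11.8 × 298.04/12.80 = 274.75 K.
Converting, 274.75 K = 34.89°F.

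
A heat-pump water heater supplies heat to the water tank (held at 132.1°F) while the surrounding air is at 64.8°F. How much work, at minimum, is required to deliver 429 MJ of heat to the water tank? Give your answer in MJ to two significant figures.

In absolute terms T_C = 291.37 K and T_H = 328.76 K, so ΔT = 37.39 K.
The reversible limit is COP_HP = T_H/ΔT = 8.793, so W_min = Q_H/COP = Q_H·ΔT/T_H.
W_min = 429.0 × 37.39/328.76 = 48.79 MJ.

49 MJ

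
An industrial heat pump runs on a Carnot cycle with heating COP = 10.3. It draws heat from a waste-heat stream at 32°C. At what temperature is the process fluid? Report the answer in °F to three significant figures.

149 °F

COP_HP = T_H/(T_H − T_C) rearranges to T_H = COP·T_C/(COP − 1).
With T_C = 305.15 K, T_H = 10.3 × 305.15/9.300 = 337.96 K.
Converting, 337.96 K = 148.66°F.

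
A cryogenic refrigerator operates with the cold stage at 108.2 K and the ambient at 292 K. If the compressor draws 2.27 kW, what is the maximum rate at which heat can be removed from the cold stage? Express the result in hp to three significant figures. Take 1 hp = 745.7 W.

1.79 hp

The reservoir spacing is ΔT = 292 − 108.2 = 183.8 K.
COP_Carnot = T_C/ΔT = 108.20/183.8 = 0.5887.
Q̇_max = COP_Carnot × Ẇ = 0.5887 × 2.270 kW = 1.336 kW = 1.792 hp.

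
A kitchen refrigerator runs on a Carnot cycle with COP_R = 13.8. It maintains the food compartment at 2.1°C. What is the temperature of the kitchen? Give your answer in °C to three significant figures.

COP_R = T_C/(T_H − T_C) gives T_H − T_C = T_C/COP.
With T_C = 275.25 K, T_H = 275.25 × (1 + 1/13.8) = 295.20 K.
Converting, 295.20 K = 22.05°C.

22.0 °C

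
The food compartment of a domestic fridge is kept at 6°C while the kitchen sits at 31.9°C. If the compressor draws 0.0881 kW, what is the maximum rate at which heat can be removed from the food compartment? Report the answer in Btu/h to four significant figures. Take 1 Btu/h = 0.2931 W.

In absolute terms T_C = 279.15 K and T_H = 305.05 K, so ΔT = 25.90 K.
COP_Carnot = T_C/ΔT = 279.15/25.90 = 10.78.
Q̇_max = COP_Carnot × Ẇ = 10.78 × 0.08810 kW = 0.9495 kW = 3240 Btu/h.

3240 Btu/h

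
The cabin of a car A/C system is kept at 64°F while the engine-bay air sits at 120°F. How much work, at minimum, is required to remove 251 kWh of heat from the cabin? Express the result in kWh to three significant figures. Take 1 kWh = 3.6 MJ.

In absolute terms T_C = 290.93 K and T_H = 322.04 K, so ΔT = 31.11 K.
The reversible limit is COP_R = T_C/ΔT = 9.351, so W_min = Q_C/COP = Q_C·ΔT/T_C.
W_min = 251.0 × 31.11/290.93 = 26.84 kWh.

26.8 kWh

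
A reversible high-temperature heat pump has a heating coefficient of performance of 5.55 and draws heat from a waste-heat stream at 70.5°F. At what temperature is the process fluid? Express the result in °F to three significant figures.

187 °F

COP_HP = T_H/(T_H − T_C) rearranges to T_H = COP·T_C/(COP − 1).
With T_C = 294.54 K, T_H = 5.55 × 294.54/4.550 = 359.27 K.
Converting, 359.27 K = 187.02°F.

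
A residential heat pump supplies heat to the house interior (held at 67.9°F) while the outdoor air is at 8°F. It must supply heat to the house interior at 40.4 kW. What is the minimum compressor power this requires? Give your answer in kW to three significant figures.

In absolute terms T_C = 259.82 K and T_H = 293.09 K, so ΔT = 33.28 K.
COP_Carnot = T_H/ΔT = 293.09/33.28 = 8.808.
Ẇ_min = Q̇/COP_Carnot = 40.40/8.808 = 4.587 kW.

4.59 kW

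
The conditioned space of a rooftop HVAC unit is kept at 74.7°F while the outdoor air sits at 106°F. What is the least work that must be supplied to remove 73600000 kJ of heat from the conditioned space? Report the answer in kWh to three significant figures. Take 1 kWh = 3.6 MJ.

In absolute terms T_C = 296.87 K and T_H = 314.26 K, so ΔT = 17.39 K.
The reversible limit is COP_R = T_C/ΔT = 17.07, so W_min = Q_C/COP = Q_C·ΔT/T_C.
W_min = 73600000 × 17.39/296.87 = 4311000 kJ = 1198 kWh.

1200 kWh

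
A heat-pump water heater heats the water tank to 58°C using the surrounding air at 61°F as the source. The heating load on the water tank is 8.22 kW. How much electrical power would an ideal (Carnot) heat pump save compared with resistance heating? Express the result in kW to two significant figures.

In absolute terms T_C = 289.26 K and T_H = 331.15 K, so ΔT = 41.89 K.
COP_Carnot = T_H/ΔT = 331.15/41.89 = 7.905.
Resistance heating needs Ẇ_res = Q̇_H = 8.220 kW; the reversible heat pump needs only Ẇ_hp = Q̇_H/COP = 1.040 kW.
Saving = 8.220 − 1.040 = 7.180 kW.

7.2 kW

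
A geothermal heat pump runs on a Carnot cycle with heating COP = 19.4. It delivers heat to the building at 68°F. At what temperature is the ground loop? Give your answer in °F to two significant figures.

COP_HP = T_H/(T_H − T_C) gives T_H − T_C = T_H/COP.
With T_H = 293.15 K, T_C = 293.15 × (1 − 1/19.4) = 278.04 K.
Converting, 278.04 K = 40.80°F.

41 °F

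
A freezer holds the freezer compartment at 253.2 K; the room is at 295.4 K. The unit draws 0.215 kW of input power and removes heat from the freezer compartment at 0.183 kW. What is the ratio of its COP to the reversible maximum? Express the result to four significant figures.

0.1419

COP_actual = Q̇_C/Ẇ = 0.1830/0.2150 = 0.8512.
The reservoir spacing is ΔT = 295.4 − 253.2 = 42.20 K.
COP_Carnot = T_C/ΔT = 253.20/42.20 = 6.000.
η_II = COP_actual/COP_Carnot = 0.8512/6.000 = 0.1419.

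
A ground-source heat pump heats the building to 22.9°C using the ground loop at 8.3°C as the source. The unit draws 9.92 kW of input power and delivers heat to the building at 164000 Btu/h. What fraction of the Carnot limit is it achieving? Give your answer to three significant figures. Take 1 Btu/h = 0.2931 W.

0.239

Converting, Q̇_H = 164000 Btu/h = 48.07 kW, so COP_actual = Q̇_H/Ẇ = 48.07/9.920 = 4.846.
In absolute terms T_C = 281.45 K and T_H = 296.05 K, so ΔT = 14.60 K.
COP_Carnot = T_H/ΔT = 296.05/14.60 = 20.28.
η_II = COP_actual/COP_Carnot = 4.846/20.28 = 0.2390.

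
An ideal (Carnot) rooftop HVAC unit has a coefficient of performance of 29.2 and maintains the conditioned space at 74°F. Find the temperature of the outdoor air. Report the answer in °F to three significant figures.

COP_R = T_C/(T_H − T_C) gives T_H − T_C = T_C/COP.
With T_C = 296.48 K, T_H = 296.48 × (1 + 1/29.2) = 306.64 K.
Converting, 306.64 K = 92.28°F.

92.3 °F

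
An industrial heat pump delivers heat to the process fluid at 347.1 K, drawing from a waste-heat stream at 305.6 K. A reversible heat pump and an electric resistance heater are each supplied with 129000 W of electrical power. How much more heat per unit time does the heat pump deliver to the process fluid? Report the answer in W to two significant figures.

The reservoir spacing is ΔT = 347.1 − 305.6 = 41.50 K.
COP_Carnot = T_H/ΔT = 347.10/41.50 = 8.364.
The heat pump delivers Q̇_H = COP × Ẇ = 1079000 W; the resistance heater delivers Ẇ = 129000 W.
Extra = (COP − 1)·Ẇ = 949900 W.

950000 W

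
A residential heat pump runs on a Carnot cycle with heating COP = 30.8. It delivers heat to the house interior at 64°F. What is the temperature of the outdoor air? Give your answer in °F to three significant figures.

COP_HP = T_H/(T_H − T_C) gives T_H − T_C = T_H/COP.
With T_H = 290.93 K, T_C = 290.93 × (1 − 1/30.8) = 281.48 K.
Converting, 281.48 K = 47.00°F.

47.0 °F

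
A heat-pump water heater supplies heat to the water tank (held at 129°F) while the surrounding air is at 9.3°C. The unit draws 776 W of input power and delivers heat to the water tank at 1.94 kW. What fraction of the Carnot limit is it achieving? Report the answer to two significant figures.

0.34

Converting, Q̇_H = 1.940 kW = 1940 W, so COP_actual = Q̇_H/Ẇ = 1940/776.0 = 2.500.
In absolute terms T_C = 282.45 K and T_H = 327.04 K, so ΔT = 44.59 K.
COP_Carnot = T_H/ΔT = 327.04/44.59 = 7.335.
η_II = COP_actual/COP_Carnot = 2.500/7.335 = 0.3409.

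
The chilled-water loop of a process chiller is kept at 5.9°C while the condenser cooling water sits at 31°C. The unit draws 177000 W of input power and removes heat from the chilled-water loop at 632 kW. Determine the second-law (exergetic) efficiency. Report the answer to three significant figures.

0.321

Converting, Q̇_C = 632.0 kW = 632000 W, so COP_actual = Q̇_C/Ẇ = 632000/177000 = 3.571.
In absolute terms T_C = 279.05 K and T_H = 304.15 K, so ΔT = 25.10 K.
COP_Carnot = T_C/ΔT = 279.05/25.10 = 11.12.
η_II = COP_actual/COP_Carnot = 3.571/11.12 = 0.3212.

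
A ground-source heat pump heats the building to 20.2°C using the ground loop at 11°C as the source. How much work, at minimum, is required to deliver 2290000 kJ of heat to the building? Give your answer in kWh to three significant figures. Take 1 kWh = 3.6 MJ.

In absolute terms T_C = 284.15 K and T_H = 293.35 K, so ΔT = 9.200 K.
The reversible limit is COP_HP = T_H/ΔT = 31.89, so W_min = Q_H/COP = Q_H·ΔT/T_H.
W_min = 2290000 × 9.200/293.35 = 71820 kJ = 19.95 kWh.

19.9 kWh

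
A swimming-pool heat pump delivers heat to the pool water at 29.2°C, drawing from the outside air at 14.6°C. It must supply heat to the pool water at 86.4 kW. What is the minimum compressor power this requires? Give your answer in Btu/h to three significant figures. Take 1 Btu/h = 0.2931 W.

14200 Btu/h

In absolute terms T_C = 287.75 K and T_H = 302.35 K, so ΔT = 14.60 K.
COP_Carnot = T_H/ΔT = 302.35/14.60 = 20.71.
Ẇ_min = Q̇/COP_Carnot = 86.40/20.71 = 4.172 kW = 14230 Btu/h.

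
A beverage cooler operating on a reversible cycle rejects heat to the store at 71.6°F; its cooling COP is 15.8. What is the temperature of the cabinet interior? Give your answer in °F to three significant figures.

40.0 °F

For a Carnot refrigerator COP_R = T_C/(T_H − T_C), so T_C = COP·T_H/(1 + COP).
With T_H = 295.15 K, T_C = 15.8 × 295.15/16.80 = 277.58 K.
Converting, 277.58 K = 39.98°F.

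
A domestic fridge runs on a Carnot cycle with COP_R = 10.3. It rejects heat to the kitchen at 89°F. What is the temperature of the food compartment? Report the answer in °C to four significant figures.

For a Carnot refrigerator COP_R = T_C/(T_H − T_C), so T_C = COP·T_H/(1 + COP).
With T_H = 304.82 K, T_C = 10.3 × 304.82/11.30 = 277.84 K.
Converting, 277.84 K = 4.69°C.

4.692 °C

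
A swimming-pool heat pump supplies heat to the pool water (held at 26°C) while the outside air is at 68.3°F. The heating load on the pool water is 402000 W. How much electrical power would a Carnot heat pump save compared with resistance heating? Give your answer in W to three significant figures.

394000 W

In absolute terms T_C = 293.32 K and T_H = 299.15 K, so ΔT = 5.833 K.
COP_Carnot = T_H/ΔT = 299.15/5.833 = 51.28.
Resistance heating needs Ẇ_res = Q̇_H = 402000 W; the reversible heat pump needs only Ẇ_hp = Q̇_H/COP = 7839 W.
Saving = 402000 − 7839 = 394200 W.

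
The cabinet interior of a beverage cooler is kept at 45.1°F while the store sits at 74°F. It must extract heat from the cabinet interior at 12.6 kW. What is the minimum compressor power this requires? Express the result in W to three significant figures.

721 W

In absolute terms T_C = 280.43 K and T_H = 296.48 K, so ΔT = 16.06 K.
COP_Carnot = T_C/ΔT = 280.43/16.06 = 17.47.
Ẇ_min = Q̇/COP_Carnot = 12.60/17.47 = 0.7214 kW = 721.4 W.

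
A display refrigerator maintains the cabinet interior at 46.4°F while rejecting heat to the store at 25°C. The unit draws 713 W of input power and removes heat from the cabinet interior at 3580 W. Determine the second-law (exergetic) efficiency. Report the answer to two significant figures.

COP_actual = Q̇_C/Ẇ = 3580/713.0 = 5.021.
In absolute terms T_C = 281.15 K and T_H = 298.15 K, so ΔT = 17.00 K.
COP_Carnot = T_C/ΔT = 281.15/17.00 = 16.54.
η_II = COP_actual/COP_Carnot = 5.021/16.54 = 0.3036.

0.30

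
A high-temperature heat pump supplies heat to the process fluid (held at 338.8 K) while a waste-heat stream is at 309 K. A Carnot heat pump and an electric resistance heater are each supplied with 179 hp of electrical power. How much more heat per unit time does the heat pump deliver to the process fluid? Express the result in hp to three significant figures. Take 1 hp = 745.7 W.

1860 hp

The reservoir spacing is ΔT = 338.8 − 309 = 29.80 K.
COP_Carnot = T_H/ΔT = 338.80/29.80 = 11.37.
The heat pump delivers Q̇_H = COP × Ẇ = 2035 hp; the resistance heater delivers Ẇ = 179.0 hp.
Extra = (COP − 1)·Ẇ = 1856 hp.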